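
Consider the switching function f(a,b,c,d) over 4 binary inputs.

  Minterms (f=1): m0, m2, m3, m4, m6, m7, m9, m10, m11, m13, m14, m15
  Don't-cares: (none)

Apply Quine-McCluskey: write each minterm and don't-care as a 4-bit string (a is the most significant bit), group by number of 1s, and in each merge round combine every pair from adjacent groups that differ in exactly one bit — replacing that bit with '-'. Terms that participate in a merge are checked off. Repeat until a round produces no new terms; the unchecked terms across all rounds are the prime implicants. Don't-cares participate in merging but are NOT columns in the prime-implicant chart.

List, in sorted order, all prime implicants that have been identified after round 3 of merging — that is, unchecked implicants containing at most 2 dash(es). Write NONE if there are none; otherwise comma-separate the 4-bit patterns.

0--0, 1--1

size-2^0 implicants → 0000(✓)  0010(✓)  0011(✓)  0100(✓)  0110(✓)  0111(✓)  1001(✓)  1010(✓)  1011(✓)  1101(✓)  1110(✓)  1111(✓)
size-2^1 implicants → -010(✓)  -011(✓)  -110(✓)  -111(✓)  0-00(✓)  0-10(✓)  0-11(✓)  00-0(✓)  001-(✓)  01-0(✓)  011-(✓)  1-01(✓)  1-10(✓)  1-11(✓)  10-1(✓)  101-(✓)  11-1(✓)  111-(✓)
size-2^2 implicants → --10(✓)  --11(✓)  -01-(✓)  -11-(✓)  0--0  0-1-(✓)  1--1  1-1-(✓)
size-2^3 implicants → --1-
Unchecked terms (primes): --1-, 0--0, 1--1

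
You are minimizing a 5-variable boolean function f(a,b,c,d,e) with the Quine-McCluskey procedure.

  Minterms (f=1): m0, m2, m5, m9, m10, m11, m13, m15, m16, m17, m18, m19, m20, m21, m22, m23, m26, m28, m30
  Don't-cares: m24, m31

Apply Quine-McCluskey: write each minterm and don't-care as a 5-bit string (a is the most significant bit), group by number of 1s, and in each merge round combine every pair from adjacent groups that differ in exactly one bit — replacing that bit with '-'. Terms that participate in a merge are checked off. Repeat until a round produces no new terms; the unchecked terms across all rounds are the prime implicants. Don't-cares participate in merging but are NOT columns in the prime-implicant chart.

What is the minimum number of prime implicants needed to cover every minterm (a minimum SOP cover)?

6

Round 0: 00000✓ 00010✓ 00101✓ 01001✓ 01010✓ 01011✓ 01101✓ 01111✓ 10000✓ 10001✓ 10010✓ 10011✓ 10100✓ 10101✓ 10110✓ 10111✓ 11000✓ 11010✓ 11100✓ 11110✓ 11111✓
Round 1: -0000✓ -0010✓ -0101 -1010✓ -1111 0-010✓ 0-101 000-0✓ 01-01✓ 01-11✓ 010-1✓ 0101- 011-1✓ 1-000✓ 1-010✓ 1-100✓ 1-110✓ 1-111✓ 10-00✓ 10-01✓ 10-10✓ 10-11✓ 100-0✓ 100-1✓ 1000-✓ 1001-✓ 101-0✓ 101-1✓ 1010-✓ 1011-✓ 11-00✓ 11-10✓ 110-0✓ 111-0✓ 1111-✓
Round 2: --010 -00-0 01--1 1--00✓ 1--10✓ 1-0-0✓ 1-1-0✓ 1-11- 10--0✓ 10--1✓ 10-0-✓ 10-1-✓ 100--✓ 101--✓ 11--0✓
Round 3: 1---0 10---
PIs = {--010, -00-0, -0101, -1111, 0-101, 01--1, 0101-, 1---0, 1-11-, 10---}
Coverage chart:
  m0: -00-0 ←essential
  m2: --010,-00-0
  m5: -0101,0-101
  m9: 01--1 ←essential
  m10: --010,0101-
  m11: 01--1,0101-
  m13: 0-101,01--1
  m15: -1111,01--1
  m16: -00-0,1---0,10---
  m17: 10--- ←essential
  m18: --010,-00-0,1---0,10---
  m19: 10--- ←essential
  m20: 1---0,10---
  m21: -0101,10---
  m22: 1---0,1-11-,10---
  m23: 1-11-,10---
  m26: --010,1---0
  m28: 1---0 ←essential
  m30: 1---0,1-11-
Essential: -00-0, 01--1, 1---0, 10---
Petrick residual → --010, -0101
Min cover (6 terms): c'de' + b'c'e' + b'cd'e + a'be + ae' + ab'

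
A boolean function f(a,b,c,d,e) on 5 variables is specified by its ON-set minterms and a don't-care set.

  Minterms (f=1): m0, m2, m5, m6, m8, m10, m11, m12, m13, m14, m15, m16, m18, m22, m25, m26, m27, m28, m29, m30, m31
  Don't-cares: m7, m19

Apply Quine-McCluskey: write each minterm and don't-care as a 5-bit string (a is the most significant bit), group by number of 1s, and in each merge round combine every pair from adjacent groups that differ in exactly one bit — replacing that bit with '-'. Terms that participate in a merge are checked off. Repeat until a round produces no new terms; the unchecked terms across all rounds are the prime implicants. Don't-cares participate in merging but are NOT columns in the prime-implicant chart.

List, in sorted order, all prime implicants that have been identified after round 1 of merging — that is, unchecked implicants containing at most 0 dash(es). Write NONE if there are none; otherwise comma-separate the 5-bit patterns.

Round 0: 00000✓ 00010✓ 00101✓ 00110✓ 00111✓ 01000✓ 01010✓ 01011✓ 01100✓ 01101✓ 01110✓ 01111✓ 10000✓ 10010✓ 10011✓ 10110✓ 11001✓ 11010✓ 11011✓ 11100✓ 11101✓ 11110✓ 11111✓
Round 1: -0000✓ -0010✓ -0110✓ -1010✓ -1011✓ -1100✓ -1101✓ -1110✓ -1111✓ 0-000✓ 0-010✓ 0-101✓ 0-110✓ 0-111✓ 00-10✓ 000-0✓ 001-1✓ 0011-✓ 01-00✓ 01-10✓ 01-11✓ 010-0✓ 0101-✓ 011-0✓ 011-1✓ 0110-✓ 0111-✓ 1-010✓ 1-011✓ 1-110✓ 10-10✓ 100-0✓ 1001-✓ 11-01✓ 11-10✓ 11-11✓ 110-1✓ 1101-✓ 111-0✓ 111-1✓ 1110-✓ 1111-✓
Round 2: --010✓ --110✓ -0-10✓ -00-0 -1-10✓ -1-11✓ -101-✓ -11-0✓ -11-1✓ -110-✓ -111-✓ 0--10✓ 0-0-0 0-1-1 0-11- 01--0 01-1-✓ 011--✓ 1--10✓ 1-01- 11--1 11-1-✓ 111--✓
Round 3: ---10 -1-1- -11--
PIs = {---10, -00-0, -1-1-, -11--, 0-0-0, 0-1-1, 0-11-, 01--0, 1-01-, 11--1}

NONE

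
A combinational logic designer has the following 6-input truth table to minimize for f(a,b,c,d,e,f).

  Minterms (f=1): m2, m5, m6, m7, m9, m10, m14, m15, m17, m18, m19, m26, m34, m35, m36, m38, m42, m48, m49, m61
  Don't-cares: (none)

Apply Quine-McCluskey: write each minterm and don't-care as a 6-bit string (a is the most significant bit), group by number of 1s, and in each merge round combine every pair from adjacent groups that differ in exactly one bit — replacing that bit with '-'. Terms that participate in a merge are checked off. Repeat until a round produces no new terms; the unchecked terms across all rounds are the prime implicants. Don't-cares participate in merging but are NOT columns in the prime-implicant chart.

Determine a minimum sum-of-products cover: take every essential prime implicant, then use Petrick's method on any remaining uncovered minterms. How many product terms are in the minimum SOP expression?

Round 0: 000010✓ 000101✓ 000110✓ 000111✓ 001001 001010✓ 001110✓ 001111✓ 010001✓ 010010✓ 010011✓ 011010✓ 100010✓ 100011✓ 100100✓ 100110✓ 101010✓ 110000✓ 110001✓ 111101
Round 1: -00010✓ -00110✓ -01010✓ -10001 0-0010✓ 0-1010✓ 00-010✓ 00-110✓ 00-111✓ 000-10✓ 0001-1 00011-✓ 001-10✓ 00111-✓ 01-010✓ 0100-1 01001- 10-010✓ 100-10✓ 10001- 1001-0 11000-
Round 2: -0-010 -00-10 0--010 00--10 00-11-
PIs = {-0-010, -00-10, -10001, 0--010, 00--10, 00-11-, 0001-1, 001001, 0100-1, 01001-, 10001-, 1001-0, 11000-, 111101}
Coverage chart:
  m2: -0-010,-00-10,0--010,00--10
  m5: 0001-1 ←essential
  m6: -00-10,00--10,00-11-
  m7: 00-11-,0001-1
  m9: 001001 ←essential
  m10: -0-010,0--010,00--10
  m14: 00--10,00-11-
  m15: 00-11- ←essential
  m17: -10001,0100-1
  m18: 0--010,01001-
  m19: 0100-1,01001-
  m26: 0--010 ←essential
  m34: -0-010,-00-10,10001-
  m35: 10001- ←essential
  m36: 1001-0 ←essential
  m38: -00-10,1001-0
  m42: -0-010 ←essential
  m48: 11000- ←essential
  m49: -10001,11000-
  m61: 111101 ←essential
Essential: -0-010, 0--010, 00-11-, 0001-1, 001001, 10001-, 1001-0, 11000-, 111101
Petrick residual → 0100-1
Min cover (10 terms): b'd'ef' + a'd'ef' + a'b'de + a'b'c'df + a'b'cd'e'f + a'bc'd'f + ab'c'd'e + ab'c'df' + abc'd'e' + abcde'f

10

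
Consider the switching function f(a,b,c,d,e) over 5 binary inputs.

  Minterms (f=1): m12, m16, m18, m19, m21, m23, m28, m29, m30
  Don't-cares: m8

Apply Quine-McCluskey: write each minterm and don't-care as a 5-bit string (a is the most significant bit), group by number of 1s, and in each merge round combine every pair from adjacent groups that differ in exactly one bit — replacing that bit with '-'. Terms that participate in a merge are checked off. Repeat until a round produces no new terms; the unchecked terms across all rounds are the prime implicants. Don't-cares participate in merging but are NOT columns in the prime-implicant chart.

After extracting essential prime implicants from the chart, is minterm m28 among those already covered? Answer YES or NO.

YES

[col 0] 01000*, 01100*, 10000*, 10010*, 10011*, 10101*, 10111*, 11100*, 11101*, 11110*
[col 1] -1100, 01-00, 1-101, 10-11, 100-0, 1001-, 101-1, 111-0, 1110-
Prime implicants: -1100, 01-00, 1-101, 10-11, 100-0, 1001-, 101-1, 111-0, 1110-
PI chart (minterm → PIs covering it):
  12 | -1100,01-00
  16 | 100-0  (sole → essential)
  18 | 100-0,1001-
  19 | 10-11,1001-
  21 | 1-101,101-1
  23 | 10-11,101-1
  28 | -1100,111-0,1110-
  29 | 1-101,1110-
  30 | 111-0  (sole → essential)
Essential prime implicants: 100-0, 111-0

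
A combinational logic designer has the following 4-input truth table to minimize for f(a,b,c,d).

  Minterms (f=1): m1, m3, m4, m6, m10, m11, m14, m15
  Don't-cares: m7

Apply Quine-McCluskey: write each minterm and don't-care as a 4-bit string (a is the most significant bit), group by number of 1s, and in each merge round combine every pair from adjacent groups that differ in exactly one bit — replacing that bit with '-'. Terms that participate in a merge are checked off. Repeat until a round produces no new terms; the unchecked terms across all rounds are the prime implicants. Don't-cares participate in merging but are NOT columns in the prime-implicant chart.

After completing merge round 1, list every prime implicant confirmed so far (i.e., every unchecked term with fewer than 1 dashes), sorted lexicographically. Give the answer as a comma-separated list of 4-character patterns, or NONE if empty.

size-2^0 implicants → 0001(✓)  0011(✓)  0100(✓)  0110(✓)  0111(✓)  1010(✓)  1011(✓)  1110(✓)  1111(✓)
size-2^1 implicants → -011(✓)  -110(✓)  -111(✓)  0-11(✓)  00-1  01-0  011-(✓)  1-10(✓)  1-11(✓)  101-(✓)  111-(✓)
size-2^2 implicants → --11  -11-  1-1-
Unchecked terms (primes): --11, -11-, 00-1, 01-0, 1-1-

NONE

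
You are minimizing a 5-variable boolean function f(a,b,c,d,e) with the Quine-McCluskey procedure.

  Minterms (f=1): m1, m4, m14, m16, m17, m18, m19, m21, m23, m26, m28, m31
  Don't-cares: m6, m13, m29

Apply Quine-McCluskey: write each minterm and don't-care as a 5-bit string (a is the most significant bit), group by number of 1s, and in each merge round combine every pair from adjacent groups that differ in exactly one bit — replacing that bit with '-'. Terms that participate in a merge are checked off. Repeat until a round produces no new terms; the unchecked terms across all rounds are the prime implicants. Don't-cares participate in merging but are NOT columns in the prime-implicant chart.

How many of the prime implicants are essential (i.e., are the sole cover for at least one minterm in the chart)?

7

Round 0: 00001✓ 00100✓ 00110✓ 01101✓ 01110✓ 10000✓ 10001✓ 10010✓ 10011✓ 10101✓ 10111✓ 11010✓ 11100✓ 11101✓ 11111✓
Round 1: -0001 -1101 0-110 001-0 1-010 1-101✓ 1-111✓ 10-01✓ 10-11✓ 100-0✓ 100-1✓ 1000-✓ 1001-✓ 101-1✓ 111-1✓ 1110-
Round 2: 1-1-1 10--1 100--
PIs = {-0001, -1101, 0-110, 001-0, 1-010, 1-1-1, 10--1, 100--, 1110-}
Coverage chart:
  m1: -0001 ←essential
  m4: 001-0 ←essential
  m14: 0-110 ←essential
  m16: 100-- ←essential
  m17: -0001,10--1,100--
  m18: 1-010,100--
  m19: 10--1,100--
  m21: 1-1-1,10--1
  m23: 1-1-1,10--1
  m26: 1-010 ←essential
  m28: 1110- ←essential
  m31: 1-1-1 ←essential
Essential: -0001, 0-110, 001-0, 1-010, 1-1-1, 100--, 1110-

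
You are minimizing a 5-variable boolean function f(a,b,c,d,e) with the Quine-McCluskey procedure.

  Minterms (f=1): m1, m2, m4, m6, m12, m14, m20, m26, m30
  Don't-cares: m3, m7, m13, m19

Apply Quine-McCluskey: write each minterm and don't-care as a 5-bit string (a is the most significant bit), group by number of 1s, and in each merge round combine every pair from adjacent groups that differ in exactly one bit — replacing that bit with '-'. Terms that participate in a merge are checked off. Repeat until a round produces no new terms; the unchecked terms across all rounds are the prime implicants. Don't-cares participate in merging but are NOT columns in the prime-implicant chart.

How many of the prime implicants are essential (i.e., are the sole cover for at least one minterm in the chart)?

[col 0] 00001*, 00010*, 00011*, 00100*, 00110*, 00111*, 01100*, 01101*, 01110*, 10011*, 10100*, 11010*, 11110*
[col 1] -0011, -0100, -1110, 0-100*, 0-110*, 00-10*, 00-11*, 000-1, 0001-*, 001-0*, 0011-*, 011-0*, 0110-, 11-10
[col 2] 0-1-0, 00-1-
Prime implicants: -0011, -0100, -1110, 0-1-0, 00-1-, 000-1, 0110-, 11-10
PI chart (minterm → PIs covering it):
  1 | 000-1  (sole → essential)
  2 | 00-1-  (sole → essential)
  4 | -0100,0-1-0
  6 | 0-1-0,00-1-
  12 | 0-1-0,0110-
  14 | -1110,0-1-0
  20 | -0100  (sole → essential)
  26 | 11-10  (sole → essential)
  30 | -1110,11-10
Essential prime implicants: -0100, 00-1-, 000-1, 11-10

4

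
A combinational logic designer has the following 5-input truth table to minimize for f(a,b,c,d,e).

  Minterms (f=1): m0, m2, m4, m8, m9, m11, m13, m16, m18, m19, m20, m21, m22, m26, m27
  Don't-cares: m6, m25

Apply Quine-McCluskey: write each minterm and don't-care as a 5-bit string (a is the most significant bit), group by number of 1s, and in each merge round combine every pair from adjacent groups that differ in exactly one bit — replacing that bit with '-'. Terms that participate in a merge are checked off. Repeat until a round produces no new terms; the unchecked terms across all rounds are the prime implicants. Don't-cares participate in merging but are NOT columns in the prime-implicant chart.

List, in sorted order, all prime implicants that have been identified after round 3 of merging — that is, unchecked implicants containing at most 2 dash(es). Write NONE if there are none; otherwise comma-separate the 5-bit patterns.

-10-1, 0-000, 01-01, 0100-, 1-01-, 1010-

size-2^0 implicants → 00000(✓)  00010(✓)  00100(✓)  00110(✓)  01000(✓)  01001(✓)  01011(✓)  01101(✓)  10000(✓)  10010(✓)  10011(✓)  10100(✓)  10101(✓)  10110(✓)  11001(✓)  11010(✓)  11011(✓)
size-2^1 implicants → -0000(✓)  -0010(✓)  -0100(✓)  -0110(✓)  -1001(✓)  -1011(✓)  0-000  00-00(✓)  00-10(✓)  000-0(✓)  001-0(✓)  01-01  010-1(✓)  0100-  1-010(✓)  1-011(✓)  10-00(✓)  10-10(✓)  100-0(✓)  1001-(✓)  101-0(✓)  1010-  110-1(✓)  1101-(✓)
size-2^2 implicants → -0-00(✓)  -0-10(✓)  -00-0(✓)  -01-0(✓)  -10-1  00--0(✓)  1-01-  10--0(✓)
size-2^3 implicants → -0--0
Unchecked terms (primes): -0--0, -10-1, 0-000, 01-01, 0100-, 1-01-, 1010-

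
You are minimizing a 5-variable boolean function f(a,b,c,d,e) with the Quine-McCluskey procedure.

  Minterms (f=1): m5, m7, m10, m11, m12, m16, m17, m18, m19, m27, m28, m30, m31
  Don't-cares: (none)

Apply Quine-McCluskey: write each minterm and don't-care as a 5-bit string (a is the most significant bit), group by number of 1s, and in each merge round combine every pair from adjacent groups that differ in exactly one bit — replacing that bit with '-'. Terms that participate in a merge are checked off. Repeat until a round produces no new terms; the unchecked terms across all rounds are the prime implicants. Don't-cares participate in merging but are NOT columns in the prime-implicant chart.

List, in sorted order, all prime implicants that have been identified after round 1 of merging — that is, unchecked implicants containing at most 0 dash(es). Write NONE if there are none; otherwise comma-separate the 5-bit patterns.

size-2^0 implicants → 00101(✓)  00111(✓)  01010(✓)  01011(✓)  01100(✓)  10000(✓)  10001(✓)  10010(✓)  10011(✓)  11011(✓)  11100(✓)  11110(✓)  11111(✓)
size-2^1 implicants → -1011  -1100  001-1  0101-  1-011  100-0(✓)  100-1(✓)  1000-(✓)  1001-(✓)  11-11  111-0  1111-
size-2^2 implicants → 100--
Unchecked terms (primes): -1011, -1100, 001-1, 0101-, 1-011, 100--, 11-11, 111-0, 1111-

NONE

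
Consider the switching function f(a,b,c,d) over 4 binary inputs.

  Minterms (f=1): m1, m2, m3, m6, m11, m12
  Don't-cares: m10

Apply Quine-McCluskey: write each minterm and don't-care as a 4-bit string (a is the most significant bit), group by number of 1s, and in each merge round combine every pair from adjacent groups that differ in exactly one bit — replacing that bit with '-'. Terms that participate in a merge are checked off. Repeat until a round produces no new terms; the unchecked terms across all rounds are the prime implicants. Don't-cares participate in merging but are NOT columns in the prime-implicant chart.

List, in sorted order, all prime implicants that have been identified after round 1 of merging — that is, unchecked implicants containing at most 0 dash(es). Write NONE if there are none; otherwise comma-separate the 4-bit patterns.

1100

size-2^0 implicants → 0001(✓)  0010(✓)  0011(✓)  0110(✓)  1010(✓)  1011(✓)  1100
size-2^1 implicants → -010(✓)  -011(✓)  0-10  00-1  001-(✓)  101-(✓)
size-2^2 implicants → -01-
Unchecked terms (primes): -01-, 0-10, 00-1, 1100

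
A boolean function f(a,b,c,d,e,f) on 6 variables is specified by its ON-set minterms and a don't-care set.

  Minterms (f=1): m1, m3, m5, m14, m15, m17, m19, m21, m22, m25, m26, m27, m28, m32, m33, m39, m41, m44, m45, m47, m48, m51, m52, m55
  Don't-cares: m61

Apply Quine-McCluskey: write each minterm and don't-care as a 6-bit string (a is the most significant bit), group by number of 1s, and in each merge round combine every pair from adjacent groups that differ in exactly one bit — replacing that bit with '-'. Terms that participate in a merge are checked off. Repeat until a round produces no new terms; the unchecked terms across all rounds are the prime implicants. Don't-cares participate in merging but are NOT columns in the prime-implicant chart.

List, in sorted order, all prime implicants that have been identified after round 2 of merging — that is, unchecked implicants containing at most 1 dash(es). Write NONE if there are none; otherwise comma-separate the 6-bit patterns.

-00001, -01111, -10011, 00111-, 010110, 01101-, 011100, 1-0000, 1-0111, 1-1101, 10-001, 10-111, 10000-, 101-01, 1011-1, 10110-, 110-00, 110-11

Round 0: 000001✓ 000011✓ 000101✓ 001110✓ 001111✓ 010001✓ 010011✓ 010101✓ 010110 011001✓ 011010✓ 011011✓ 011100 100000✓ 100001✓ 100111✓ 101001✓ 101100✓ 101101✓ 101111✓ 110000✓ 110011✓ 110100✓ 110111✓ 111101✓
Round 1: -00001 -01111 -10011 0-0001✓ 0-0011✓ 0-0101✓ 000-01✓ 0000-1✓ 00111- 01-001✓ 01-011✓ 010-01✓ 0100-1✓ 0110-1✓ 01101- 1-0000 1-0111 1-1101 10-001 10-111 10000- 101-01 1011-1 10110- 110-00 110-11
Round 2: 0-0-01 0-00-1 01-0-1
PIs = {-00001, -01111, -10011, 0-0-01, 0-00-1, 00111-, 01-0-1, 010110, 01101-, 011100, 1-0000, 1-0111, 1-1101, 10-001, 10-111, 10000-, 101-01, 1011-1, 10110-, 110-00, 110-11}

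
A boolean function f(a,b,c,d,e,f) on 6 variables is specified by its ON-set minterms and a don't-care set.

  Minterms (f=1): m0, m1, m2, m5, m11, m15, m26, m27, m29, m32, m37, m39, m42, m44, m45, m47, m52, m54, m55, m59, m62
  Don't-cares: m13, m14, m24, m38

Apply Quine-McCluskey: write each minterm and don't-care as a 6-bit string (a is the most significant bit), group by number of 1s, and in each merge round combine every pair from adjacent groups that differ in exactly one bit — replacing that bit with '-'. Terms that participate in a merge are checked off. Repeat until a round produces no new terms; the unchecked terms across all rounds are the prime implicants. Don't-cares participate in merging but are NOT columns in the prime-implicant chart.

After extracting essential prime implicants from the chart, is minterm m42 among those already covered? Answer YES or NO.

[col 0] 000000*, 000001*, 000010*, 000101*, 001011*, 001101*, 001110*, 001111*, 011000*, 011010*, 011011*, 011101*, 100000*, 100101*, 100110*, 100111*, 101010, 101100*, 101101*, 101111*, 110100*, 110110*, 110111*, 111011*, 111110*
[col 1] -00000, -00101*, -01101*, -01111*, -11011, 0-1011, 0-1101, 00-101*, 000-01, 0000-0, 00000-, 001-11, 0011-1*, 00111-, 0110-0, 01101-, 1-0110*, 1-0111*, 10-101*, 10-111*, 1001-1*, 10011-*, 1011-1*, 10110-, 11-110, 1101-0, 11011-*
[col 2] -0-101, -011-1, 1-011-, 10-1-1
Prime implicants: -0-101, -00000, -011-1, -11011, 0-1011, 0-1101, 000-01, 0000-0, 00000-, 001-11, 00111-, 0110-0, 01101-, 1-011-, 10-1-1, 101010, 10110-, 11-110, 1101-0
PI chart (minterm → PIs covering it):
  0 | -00000,0000-0,00000-
  1 | 000-01,00000-
  2 | 0000-0  (sole → essential)
  5 | -0-101,000-01
  11 | 0-1011,001-11
  15 | -011-1,001-11,00111-
  26 | 0110-0,01101-
  27 | -11011,0-1011,01101-
  29 | 0-1101  (sole → essential)
  32 | -00000  (sole → essential)
  37 | -0-101,10-1-1
  39 | 1-011-,10-1-1
  42 | 101010  (sole → essential)
  44 | 10110-  (sole → essential)
  45 | -0-101,-011-1,10-1-1,10110-
  47 | -011-1,10-1-1
  52 | 1101-0  (sole → essential)
  54 | 1-011-,11-110,1101-0
  55 | 1-011-  (sole → essential)
  59 | -11011  (sole → essential)
  62 | 11-110  (sole → essential)
Essential prime implicants: -00000, -11011, 0-1101, 0000-0, 1-011-, 101010, 10110-, 11-110, 1101-0

YES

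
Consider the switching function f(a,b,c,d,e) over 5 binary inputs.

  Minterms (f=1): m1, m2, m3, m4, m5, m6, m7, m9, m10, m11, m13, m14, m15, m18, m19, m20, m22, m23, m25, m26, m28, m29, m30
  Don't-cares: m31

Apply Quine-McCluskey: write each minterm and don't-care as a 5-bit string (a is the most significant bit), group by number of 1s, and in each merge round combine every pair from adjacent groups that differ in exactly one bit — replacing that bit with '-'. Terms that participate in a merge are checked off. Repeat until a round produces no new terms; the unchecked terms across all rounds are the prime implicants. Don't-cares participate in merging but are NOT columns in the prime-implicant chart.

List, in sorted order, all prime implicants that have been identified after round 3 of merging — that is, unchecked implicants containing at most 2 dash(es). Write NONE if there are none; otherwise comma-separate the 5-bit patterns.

-01-0, -1-01, -11-1, 001--, 1-1-0, 111--

size-2^0 implicants → 00001(✓)  00010(✓)  00011(✓)  00100(✓)  00101(✓)  00110(✓)  00111(✓)  01001(✓)  01010(✓)  01011(✓)  01101(✓)  01110(✓)  01111(✓)  10010(✓)  10011(✓)  10100(✓)  10110(✓)  10111(✓)  11001(✓)  11010(✓)  11100(✓)  11101(✓)  11110(✓)  11111(✓)
size-2^1 implicants → -0010(✓)  -0011(✓)  -0100(✓)  -0110(✓)  -0111(✓)  -1001(✓)  -1010(✓)  -1101(✓)  -1110(✓)  -1111(✓)  0-001(✓)  0-010(✓)  0-011(✓)  0-101(✓)  0-110(✓)  0-111(✓)  00-01(✓)  00-10(✓)  00-11(✓)  000-1(✓)  0001-(✓)  001-0(✓)  001-1(✓)  0010-(✓)  0011-(✓)  01-01(✓)  01-10(✓)  01-11(✓)  010-1(✓)  0101-(✓)  011-1(✓)  0111-(✓)  1-010(✓)  1-100(✓)  1-110(✓)  1-111(✓)  10-10(✓)  10-11(✓)  1001-(✓)  101-0(✓)  1011-(✓)  11-01(✓)  11-10(✓)  111-0(✓)  111-1(✓)  1110-(✓)  1111-(✓)
size-2^2 implicants → --010(✓)  --110(✓)  --111(✓)  -0-10(✓)  -0-11(✓)  -001-(✓)  -01-0  -011-(✓)  -1-01  -1-10(✓)  -11-1  -111-(✓)  0--01(✓)  0--10(✓)  0--11(✓)  0-0-1(✓)  0-01-(✓)  0-1-1(✓)  0-11-(✓)  00--1(✓)  00-1-(✓)  001--  01--1(✓)  01-1-(✓)  1--10(✓)  1-1-0  1-11-(✓)  10-1-(✓)  111--
size-2^3 implicants → ---10  --11-  -0-1-  0---1  0--1-
Unchecked terms (primes): ---10, --11-, -0-1-, -01-0, -1-01, -11-1, 0---1, 0--1-, 001--, 1-1-0, 111--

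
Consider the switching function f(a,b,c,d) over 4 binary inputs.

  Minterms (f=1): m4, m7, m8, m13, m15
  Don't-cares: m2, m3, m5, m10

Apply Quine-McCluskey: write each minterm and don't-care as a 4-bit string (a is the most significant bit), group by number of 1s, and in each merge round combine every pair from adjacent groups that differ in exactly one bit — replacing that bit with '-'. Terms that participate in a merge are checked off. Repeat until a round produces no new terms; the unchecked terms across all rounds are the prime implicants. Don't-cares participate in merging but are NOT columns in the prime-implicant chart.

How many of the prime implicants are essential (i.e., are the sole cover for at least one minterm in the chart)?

3

Round 0: 0010✓ 0011✓ 0100✓ 0101✓ 0111✓ 1000✓ 1010✓ 1101✓ 1111✓
Round 1: -010 -101✓ -111✓ 0-11 001- 01-1✓ 010- 10-0 11-1✓
Round 2: -1-1
PIs = {-010, -1-1, 0-11, 001-, 010-, 10-0}
Coverage chart:
  m4: 010- ←essential
  m7: -1-1,0-11
  m8: 10-0 ←essential
  m13: -1-1 ←essential
  m15: -1-1 ←essential
Essential: -1-1, 010-, 10-0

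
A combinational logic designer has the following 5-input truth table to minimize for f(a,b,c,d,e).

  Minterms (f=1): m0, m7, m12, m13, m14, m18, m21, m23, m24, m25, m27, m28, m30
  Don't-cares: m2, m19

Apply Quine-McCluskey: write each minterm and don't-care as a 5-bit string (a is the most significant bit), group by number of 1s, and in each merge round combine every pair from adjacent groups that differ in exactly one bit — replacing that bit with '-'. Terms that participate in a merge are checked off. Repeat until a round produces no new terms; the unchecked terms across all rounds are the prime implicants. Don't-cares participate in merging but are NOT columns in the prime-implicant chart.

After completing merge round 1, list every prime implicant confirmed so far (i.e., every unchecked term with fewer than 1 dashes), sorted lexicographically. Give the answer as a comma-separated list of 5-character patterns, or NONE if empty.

Round 0: 00000✓ 00010✓ 00111✓ 01100✓ 01101✓ 01110✓ 10010✓ 10011✓ 10101✓ 10111✓ 11000✓ 11001✓ 11011✓ 11100✓ 11110✓
Round 1: -0010 -0111 -1100✓ -1110✓ 000-0 011-0✓ 0110- 1-011 10-11 1001- 101-1 11-00 110-1 1100- 111-0✓
Round 2: -11-0
PIs = {-0010, -0111, -11-0, 000-0, 0110-, 1-011, 10-11, 1001-, 101-1, 11-00, 110-1, 1100-}

NONE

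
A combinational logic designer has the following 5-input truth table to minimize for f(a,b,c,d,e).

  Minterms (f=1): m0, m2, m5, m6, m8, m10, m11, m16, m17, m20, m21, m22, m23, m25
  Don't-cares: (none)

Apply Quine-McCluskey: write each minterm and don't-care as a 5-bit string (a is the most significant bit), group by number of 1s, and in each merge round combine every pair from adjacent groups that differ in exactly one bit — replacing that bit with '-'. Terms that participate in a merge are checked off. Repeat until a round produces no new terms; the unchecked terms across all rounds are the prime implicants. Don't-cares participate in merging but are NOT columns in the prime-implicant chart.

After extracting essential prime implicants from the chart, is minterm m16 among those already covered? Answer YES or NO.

[col 0] 00000*, 00010*, 00101*, 00110*, 01000*, 01010*, 01011*, 10000*, 10001*, 10100*, 10101*, 10110*, 10111*, 11001*
[col 1] -0000, -0101, -0110, 0-000*, 0-010*, 00-10, 000-0*, 010-0*, 0101-, 1-001, 10-00*, 10-01*, 1000-*, 101-0*, 101-1*, 1010-*, 1011-*
[col 2] 0-0-0, 10-0-, 101--
Prime implicants: -0000, -0101, -0110, 0-0-0, 00-10, 0101-, 1-001, 10-0-, 101--
PI chart (minterm → PIs covering it):
  0 | -0000,0-0-0
  2 | 0-0-0,00-10
  5 | -0101  (sole → essential)
  6 | -0110,00-10
  8 | 0-0-0  (sole → essential)
  10 | 0-0-0,0101-
  11 | 0101-  (sole → essential)
  16 | -0000,10-0-
  17 | 1-001,10-0-
  20 | 10-0-,101--
  21 | -0101,10-0-,101--
  22 | -0110,101--
  23 | 101--  (sole → essential)
  25 | 1-001  (sole → essential)
Essential prime implicants: -0101, 0-0-0, 0101-, 1-001, 101--

NO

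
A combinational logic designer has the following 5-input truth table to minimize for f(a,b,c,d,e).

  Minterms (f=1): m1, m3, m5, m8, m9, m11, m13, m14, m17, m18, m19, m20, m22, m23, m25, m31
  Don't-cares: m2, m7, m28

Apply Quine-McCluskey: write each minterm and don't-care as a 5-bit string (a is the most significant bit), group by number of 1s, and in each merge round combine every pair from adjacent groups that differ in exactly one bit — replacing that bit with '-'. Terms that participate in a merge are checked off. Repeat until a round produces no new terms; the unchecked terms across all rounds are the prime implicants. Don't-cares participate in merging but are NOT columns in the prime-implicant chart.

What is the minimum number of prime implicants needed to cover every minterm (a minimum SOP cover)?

Round 0: 00001✓ 00010✓ 00011✓ 00101✓ 00111✓ 01000✓ 01001✓ 01011✓ 01101✓ 01110 10001✓ 10010✓ 10011✓ 10100✓ 10110✓ 10111✓ 11001✓ 11100✓ 11111✓
Round 1: -0001✓ -0010✓ -0011✓ -0111✓ -1001✓ 0-001✓ 0-011✓ 0-101✓ 00-01✓ 00-11✓ 000-1✓ 0001-✓ 001-1✓ 01-01✓ 010-1✓ 0100- 1-001✓ 1-100 1-111 10-10✓ 10-11✓ 100-1✓ 1001-✓ 101-0 1011-✓
Round 2: --001 -0-11 -00-1 -001- 0--01 0-0-1 00--1 10-1-
PIs = {--001, -0-11, -00-1, -001-, 0--01, 0-0-1, 00--1, 0100-, 01110, 1-100, 1-111, 10-1-, 101-0}
Coverage chart:
  m1: --001,-00-1,0--01,0-0-1,00--1
  m3: -0-11,-00-1,-001-,0-0-1,00--1
  m5: 0--01,00--1
  m8: 0100- ←essential
  m9: --001,0--01,0-0-1,0100-
  m11: 0-0-1 ←essential
  m13: 0--01 ←essential
  m14: 01110 ←essential
  m17: --001,-00-1
  m18: -001-,10-1-
  m19: -0-11,-00-1,-001-,10-1-
  m20: 1-100,101-0
  m22: 10-1-,101-0
  m23: -0-11,1-111,10-1-
  m25: --001 ←essential
  m31: 1-111 ←essential
Essential: --001, 0--01, 0-0-1, 0100-, 01110, 1-111
Petrick residual → -001-, 101-0
Min cover (8 terms): c'd'e + b'c'd + a'd'e + a'c'e + a'bc'd' + a'bcde' + acde + ab'ce'

8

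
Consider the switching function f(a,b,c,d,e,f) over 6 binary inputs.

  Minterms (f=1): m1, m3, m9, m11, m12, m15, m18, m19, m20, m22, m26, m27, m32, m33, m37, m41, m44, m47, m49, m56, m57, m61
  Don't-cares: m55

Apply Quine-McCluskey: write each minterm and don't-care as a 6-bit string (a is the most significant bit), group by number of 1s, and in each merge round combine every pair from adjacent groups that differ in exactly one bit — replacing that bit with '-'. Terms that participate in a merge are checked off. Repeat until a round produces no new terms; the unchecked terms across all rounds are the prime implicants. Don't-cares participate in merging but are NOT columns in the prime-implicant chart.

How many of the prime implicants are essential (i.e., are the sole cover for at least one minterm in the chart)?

9

[col 0] 000001*, 000011*, 001001*, 001011*, 001100*, 001111*, 010010*, 010011*, 010100*, 010110*, 011010*, 011011*, 100000*, 100001*, 100101*, 101001*, 101100*, 101111*, 110001*, 110111, 111000*, 111001*, 111101*
[col 1] -00001*, -01001*, -01100, -01111, 0-0011*, 0-1011*, 00-001*, 00-011*, 0000-1*, 001-11, 0010-1*, 01-010*, 01-011*, 010-10, 01001-*, 0101-0, 01101-*, 1-0001*, 1-1001*, 10-001*, 100-01, 10000-, 11-001*, 111-01, 11100-
[col 2] -0-001, 0--011, 00-0-1, 01-01-, 1--001
Prime implicants: -0-001, -01100, -01111, 0--011, 00-0-1, 001-11, 01-01-, 010-10, 0101-0, 1--001, 100-01, 10000-, 110111, 111-01, 11100-
PI chart (minterm → PIs covering it):
  1 | -0-001,00-0-1
  3 | 0--011,00-0-1
  9 | -0-001,00-0-1
  11 | 0--011,00-0-1,001-11
  12 | -01100  (sole → essential)
  15 | -01111,001-11
  18 | 01-01-,010-10
  19 | 0--011,01-01-
  20 | 0101-0  (sole → essential)
  22 | 010-10,0101-0
  26 | 01-01-  (sole → essential)
  27 | 0--011,01-01-
  32 | 10000-  (sole → essential)
  33 | -0-001,1--001,100-01,10000-
  37 | 100-01  (sole → essential)
  41 | -0-001,1--001
  44 | -01100  (sole → essential)
  47 | -01111  (sole → essential)
  49 | 1--001  (sole → essential)
  56 | 11100-  (sole → essential)
  57 | 1--001,111-01,11100-
  61 | 111-01  (sole → essential)
Essential prime implicants: -01100, -01111, 01-01-, 0101-0, 1--001, 100-01, 10000-, 111-01, 11100-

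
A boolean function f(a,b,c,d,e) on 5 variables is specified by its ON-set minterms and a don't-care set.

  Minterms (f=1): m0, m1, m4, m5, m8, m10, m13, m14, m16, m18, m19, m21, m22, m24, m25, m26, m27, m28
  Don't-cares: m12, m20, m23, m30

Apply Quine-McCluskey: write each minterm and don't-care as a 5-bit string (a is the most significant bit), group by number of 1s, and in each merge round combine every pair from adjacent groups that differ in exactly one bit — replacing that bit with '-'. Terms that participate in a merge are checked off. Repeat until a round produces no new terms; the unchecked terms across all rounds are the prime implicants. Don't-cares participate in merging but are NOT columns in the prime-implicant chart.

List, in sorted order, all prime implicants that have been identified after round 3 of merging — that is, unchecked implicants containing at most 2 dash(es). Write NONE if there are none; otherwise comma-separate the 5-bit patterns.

-010-, 0-10-, 00-0-, 1-01-, 10-1-, 101--, 110--

[col 0] 00000*, 00001*, 00100*, 00101*, 01000*, 01010*, 01100*, 01101*, 01110*, 10000*, 10010*, 10011*, 10100*, 10101*, 10110*, 10111*, 11000*, 11001*, 11010*, 11011*, 11100*, 11110*
[col 1] -0000*, -0100*, -0101*, -1000*, -1010*, -1100*, -1110*, 0-000*, 0-100*, 0-101*, 00-00*, 00-01*, 0000-*, 0010-*, 01-00*, 01-10*, 010-0*, 011-0*, 0110-*, 1-000*, 1-010*, 1-011*, 1-100*, 1-110*, 10-00*, 10-10*, 10-11*, 100-0*, 1001-*, 101-0*, 101-1*, 1010-*, 1011-*, 11-00*, 11-10*, 110-0*, 110-1*, 1100-*, 1101-*, 111-0*
[col 2] --000*, --100*, -0-00*, -010-, -1-00*, -1-10*, -10-0*, -11-0*, 0--00*, 0-10-, 00-0-, 01--0*, 1--00*, 1--10*, 1-0-0*, 1-01-, 1-1-0*, 10--0*, 10-1-, 101--, 11--0*, 110--
[col 3] ---00, -1--0, 1---0
Prime implicants: ---00, -010-, -1--0, 0-10-, 00-0-, 1---0, 1-01-, 10-1-, 101--, 110--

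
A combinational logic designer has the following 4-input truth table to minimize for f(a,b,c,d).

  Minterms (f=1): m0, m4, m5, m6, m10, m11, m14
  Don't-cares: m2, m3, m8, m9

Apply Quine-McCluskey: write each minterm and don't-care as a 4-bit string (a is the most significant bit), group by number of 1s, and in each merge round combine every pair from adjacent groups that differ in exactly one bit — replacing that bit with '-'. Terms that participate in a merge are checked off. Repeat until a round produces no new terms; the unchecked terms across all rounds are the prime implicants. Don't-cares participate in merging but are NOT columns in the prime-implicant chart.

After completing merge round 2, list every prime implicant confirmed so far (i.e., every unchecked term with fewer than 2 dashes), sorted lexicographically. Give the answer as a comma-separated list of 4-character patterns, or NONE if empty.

[col 0] 0000*, 0010*, 0011*, 0100*, 0101*, 0110*, 1000*, 1001*, 1010*, 1011*, 1110*
[col 1] -000*, -010*, -011*, -110*, 0-00*, 0-10*, 00-0*, 001-*, 01-0*, 010-, 1-10*, 10-0*, 10-1*, 100-*, 101-*
[col 2] --10, -0-0, -01-, 0--0, 10--
Prime implicants: --10, -0-0, -01-, 0--0, 010-, 10--

010-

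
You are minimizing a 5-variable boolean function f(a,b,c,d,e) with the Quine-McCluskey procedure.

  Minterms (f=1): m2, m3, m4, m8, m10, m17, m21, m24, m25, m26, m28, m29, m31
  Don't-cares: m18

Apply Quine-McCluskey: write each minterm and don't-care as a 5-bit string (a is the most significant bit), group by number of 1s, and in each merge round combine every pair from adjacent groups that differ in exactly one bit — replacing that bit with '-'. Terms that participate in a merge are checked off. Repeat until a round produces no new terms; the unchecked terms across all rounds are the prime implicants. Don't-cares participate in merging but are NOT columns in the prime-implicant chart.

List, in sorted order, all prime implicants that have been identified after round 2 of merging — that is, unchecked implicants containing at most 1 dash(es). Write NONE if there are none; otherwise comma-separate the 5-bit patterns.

[col 0] 00010*, 00011*, 00100, 01000*, 01010*, 10001*, 10010*, 10101*, 11000*, 11001*, 11010*, 11100*, 11101*, 11111*
[col 1] -0010*, -1000*, -1010*, 0-010*, 0001-, 010-0*, 1-001*, 1-010*, 1-101*, 10-01*, 11-00*, 11-01*, 110-0*, 1100-*, 111-1, 1110-*
[col 2] --010, -10-0, 1--01, 11-0-
Prime implicants: --010, -10-0, 0001-, 00100, 1--01, 11-0-, 111-1

0001-, 00100, 111-1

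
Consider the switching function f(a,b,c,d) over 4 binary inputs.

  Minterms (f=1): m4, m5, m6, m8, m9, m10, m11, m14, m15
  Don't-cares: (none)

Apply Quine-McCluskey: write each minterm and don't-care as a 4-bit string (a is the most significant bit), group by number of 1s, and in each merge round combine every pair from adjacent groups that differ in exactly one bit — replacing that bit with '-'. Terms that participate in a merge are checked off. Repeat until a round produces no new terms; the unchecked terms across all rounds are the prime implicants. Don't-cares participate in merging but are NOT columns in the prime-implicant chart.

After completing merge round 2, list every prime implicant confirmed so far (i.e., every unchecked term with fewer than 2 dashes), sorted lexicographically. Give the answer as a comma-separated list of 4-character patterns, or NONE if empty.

-110, 01-0, 010-

[col 0] 0100*, 0101*, 0110*, 1000*, 1001*, 1010*, 1011*, 1110*, 1111*
[col 1] -110, 01-0, 010-, 1-10*, 1-11*, 10-0*, 10-1*, 100-*, 101-*, 111-*
[col 2] 1-1-, 10--
Prime implicants: -110, 01-0, 010-, 1-1-, 10--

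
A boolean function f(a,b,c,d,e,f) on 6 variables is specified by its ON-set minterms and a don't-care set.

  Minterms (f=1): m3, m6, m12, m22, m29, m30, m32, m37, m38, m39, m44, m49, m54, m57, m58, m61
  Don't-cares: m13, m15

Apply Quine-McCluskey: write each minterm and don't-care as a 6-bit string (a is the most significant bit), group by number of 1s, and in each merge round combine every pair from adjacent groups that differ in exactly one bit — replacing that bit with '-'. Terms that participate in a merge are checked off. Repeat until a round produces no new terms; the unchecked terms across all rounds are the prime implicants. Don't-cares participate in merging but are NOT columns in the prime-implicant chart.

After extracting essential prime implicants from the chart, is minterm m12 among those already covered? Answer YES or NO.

YES

[col 0] 000011, 000110*, 001100*, 001101*, 001111*, 010110*, 011101*, 011110*, 100000, 100101*, 100110*, 100111*, 101100*, 110001*, 110110*, 111001*, 111010, 111101*
[col 1] -00110*, -01100, -10110*, -11101, 0-0110*, 0-1101, 0011-1, 00110-, 01-110, 1-0110*, 1001-1, 10011-, 11-001, 111-01
[col 2] --0110
Prime implicants: --0110, -01100, -11101, 0-1101, 000011, 0011-1, 00110-, 01-110, 100000, 1001-1, 10011-, 11-001, 111-01, 111010
PI chart (minterm → PIs covering it):
  3 | 000011  (sole → essential)
  6 | --0110  (sole → essential)
  12 | -01100,00110-
  22 | --0110,01-110
  29 | -11101,0-1101
  30 | 01-110  (sole → essential)
  32 | 100000  (sole → essential)
  37 | 1001-1  (sole → essential)
  38 | --0110,10011-
  39 | 1001-1,10011-
  44 | -01100  (sole → essential)
  49 | 11-001  (sole → essential)
  54 | --0110  (sole → essential)
  57 | 11-001,111-01
  58 | 111010  (sole → essential)
  61 | -11101,111-01
Essential prime implicants: --0110, -01100, 000011, 01-110, 100000, 1001-1, 11-001, 111010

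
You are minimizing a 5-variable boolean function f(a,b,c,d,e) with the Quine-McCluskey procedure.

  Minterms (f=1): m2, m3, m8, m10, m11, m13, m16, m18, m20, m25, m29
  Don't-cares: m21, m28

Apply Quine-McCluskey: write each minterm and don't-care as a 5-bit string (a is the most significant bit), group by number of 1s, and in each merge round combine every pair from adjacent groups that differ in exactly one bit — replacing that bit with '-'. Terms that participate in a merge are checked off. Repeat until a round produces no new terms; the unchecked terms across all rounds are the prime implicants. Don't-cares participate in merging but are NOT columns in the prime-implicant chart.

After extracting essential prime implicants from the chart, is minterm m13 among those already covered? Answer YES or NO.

YES

Round 0: 00010✓ 00011✓ 01000✓ 01010✓ 01011✓ 01101✓ 10000✓ 10010✓ 10100✓ 10101✓ 11001✓ 11100✓ 11101✓
Round 1: -0010 -1101 0-010✓ 0-011✓ 0001-✓ 010-0 0101-✓ 1-100✓ 1-101✓ 10-00 100-0 1010-✓ 11-01 1110-✓
Round 2: 0-01- 1-10-
PIs = {-0010, -1101, 0-01-, 010-0, 1-10-, 10-00, 100-0, 11-01}
Coverage chart:
  m2: -0010,0-01-
  m3: 0-01- ←essential
  m8: 010-0 ←essential
  m10: 0-01-,010-0
  m11: 0-01- ←essential
  m13: -1101 ←essential
  m16: 10-00,100-0
  m18: -0010,100-0
  m20: 1-10-,10-00
  m25: 11-01 ←essential
  m29: -1101,1-10-,11-01
Essential: -1101, 0-01-, 010-0, 11-01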